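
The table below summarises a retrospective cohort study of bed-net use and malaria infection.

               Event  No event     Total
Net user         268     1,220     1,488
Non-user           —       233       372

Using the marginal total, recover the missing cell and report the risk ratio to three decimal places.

The missing cell is in the unexposed row: 372 − 233 = 139.
So a = 268, b = 1220, c = 139, d = 233.
RR = [a/(a+b)] / [c/(c+d)] = (268/1488) / (139/372) = 0.18011/0.37366 = 0.48201

0.482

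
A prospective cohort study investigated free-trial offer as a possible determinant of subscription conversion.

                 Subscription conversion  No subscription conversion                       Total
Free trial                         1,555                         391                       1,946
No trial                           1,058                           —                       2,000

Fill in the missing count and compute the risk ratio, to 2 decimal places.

The missing cell is in the unexposed row: 2000 − 1058 = 942.
So a = 1555, b = 391, c = 1058, d = 942.
RR = [a/(a+b)] / [c/(c+d)] = (1555/1946) / (1058/2000) = 0.79908/0.52900 = 1.51054

1.51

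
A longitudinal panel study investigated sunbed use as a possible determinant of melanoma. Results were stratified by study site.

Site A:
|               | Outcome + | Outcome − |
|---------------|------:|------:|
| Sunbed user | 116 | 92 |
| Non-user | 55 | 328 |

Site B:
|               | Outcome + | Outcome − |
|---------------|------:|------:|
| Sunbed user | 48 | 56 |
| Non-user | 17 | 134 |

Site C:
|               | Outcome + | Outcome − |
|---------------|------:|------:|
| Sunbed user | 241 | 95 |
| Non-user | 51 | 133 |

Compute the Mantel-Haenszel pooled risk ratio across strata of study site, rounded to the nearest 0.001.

3.188

RR_MH = Σ(aᵢ·n₀ᵢ/nᵢ) / Σ(cᵢ·n₁ᵢ/nᵢ), with n₁ᵢ = aᵢ+bᵢ (exposed), n₀ᵢ = cᵢ+dᵢ (unexposed), nᵢ = n₁ᵢ+n₀ᵢ.
Stratum 1 (Site A): n₁ = 208, n₀ = 383, n = 591; a·n₀/n = 116·383/591 = 75.1743; c·n₁/n = 55·208/591 = 19.3570
Stratum 2 (Site B): n₁ = 104, n₀ = 151, n = 255; a·n₀/n = 48·151/255 = 28.4235; c·n₁/n = 17·104/255 = 6.9333
Stratum 3 (Site C): n₁ = 336, n₀ = 184, n = 520; a·n₀/n = 241·184/520 = 85.2769; c·n₁/n = 51·336/520 = 32.9538
RR_MH = (75.1743 + 28.4235 + 85.2769) / (19.3570 + 6.9333 + 32.9538) = 188.8747 / 59.2442 = 3.18807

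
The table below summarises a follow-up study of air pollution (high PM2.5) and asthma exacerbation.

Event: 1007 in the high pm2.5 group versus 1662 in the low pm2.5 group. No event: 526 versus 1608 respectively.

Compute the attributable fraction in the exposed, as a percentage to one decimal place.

From the description: a = 1007, b = 526, c = 1662, d = 1608.
Risk in exposed = 1007/1533 = 0.65688; risk in unexposed = 1662/3270 = 0.50826.
RR = 0.65688/0.50826 = 1.29242
AR% = (RR − 1)/RR × 100 = (1.29242 − 1)/1.29242 × 100 = 22.6258%

22.6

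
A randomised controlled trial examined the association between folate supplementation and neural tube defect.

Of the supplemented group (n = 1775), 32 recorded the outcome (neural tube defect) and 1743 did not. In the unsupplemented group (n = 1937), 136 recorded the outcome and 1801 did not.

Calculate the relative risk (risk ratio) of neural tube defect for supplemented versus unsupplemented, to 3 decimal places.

0.257

From the description: a = 32, b = 1743, c = 136, d = 1801.
Risk in exposed = 32/1775 = 0.01803; risk in unexposed = 136/1937 = 0.07021.
RR = 0.01803 / 0.07021 = 0.25677
The risk is 74% lower among the exposed than among the unexposed.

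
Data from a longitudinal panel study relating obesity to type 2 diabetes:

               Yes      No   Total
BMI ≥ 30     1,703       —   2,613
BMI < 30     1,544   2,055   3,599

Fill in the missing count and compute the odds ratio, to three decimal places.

2.491

The missing cell is in the exposed row: 2613 − 1703 = 910.
So a = 1703, b = 910, c = 1544, d = 2055.
OR = (a·d)/(b·c) = (1703 × 2055) / (910 × 1544) = 3499665 / 1405040 = 2.49079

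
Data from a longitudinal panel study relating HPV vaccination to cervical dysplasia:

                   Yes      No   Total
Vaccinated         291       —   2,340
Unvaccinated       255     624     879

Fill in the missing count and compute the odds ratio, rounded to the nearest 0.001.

The missing cell is in the exposed row: 2340 − 291 = 2049.
So a = 291, b = 2049, c = 255, d = 624.
OR = (a·d)/(b·c) = (291 × 624) / (2049 × 255) = 181584 / 522495 = 0.34753

0.348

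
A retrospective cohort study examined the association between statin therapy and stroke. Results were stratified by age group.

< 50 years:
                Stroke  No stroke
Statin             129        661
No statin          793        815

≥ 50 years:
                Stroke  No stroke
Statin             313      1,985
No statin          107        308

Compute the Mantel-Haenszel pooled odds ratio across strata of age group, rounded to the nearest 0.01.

0.27

OR_MH = Σ(aᵢdᵢ/nᵢ) / Σ(bᵢcᵢ/nᵢ), where nᵢ is the stratum total.
Stratum 1 (< 50 years): n = 2398; a·d/n = 129·815/2398 = 43.8428; b·c/n = 661·793/2398 = 218.5876
Stratum 2 (≥ 50 years): n = 2713; a·d/n = 313·308/2713 = 35.5341; b·c/n = 1985·107/2713 = 78.2879
OR_MH = (43.8428 + 35.5341) / (218.5876 + 78.2879) = 79.3769 / 296.8754 = 0.26737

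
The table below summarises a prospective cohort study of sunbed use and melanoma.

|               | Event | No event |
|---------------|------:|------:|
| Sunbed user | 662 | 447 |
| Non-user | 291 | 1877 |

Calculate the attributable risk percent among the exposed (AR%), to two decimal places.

Cells: a = 662, b = 447, c = 291, d = 1877.
Risk in exposed = 662/1109 = 0.59693; risk in unexposed = 291/2168 = 0.13423.
RR = 0.59693/0.13423 = 4.44726
AR% = (RR − 1)/RR × 100 = (4.44726 − 1)/4.44726 × 100 = 77.5143%

77.51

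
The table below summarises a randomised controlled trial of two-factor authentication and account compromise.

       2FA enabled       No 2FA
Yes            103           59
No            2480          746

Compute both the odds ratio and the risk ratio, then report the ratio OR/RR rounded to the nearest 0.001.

0.965

Reading the table with exposure as columns: a = 103 (2FA enabled, case), b = 2480 (2FA enabled, non-case), c = 59 (No 2FA, case), d = 746.
OR = (103·746)/(2480·59) = 76838/146320 = 0.52514
Risk in exposed = 103/2583 = 0.03988; risk in unexposed = 59/805 = 0.07329; RR = 0.54407
OR/RR = 0.52514 / 0.54407 = 0.96520
The outcome is rare in both groups, so OR ≈ RR (ratio near 1).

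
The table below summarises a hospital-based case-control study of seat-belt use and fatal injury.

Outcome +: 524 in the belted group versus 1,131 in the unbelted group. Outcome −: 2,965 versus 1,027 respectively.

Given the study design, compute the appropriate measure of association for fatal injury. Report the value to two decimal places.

0.16

From the description: a = 524, b = 2965, c = 1131, d = 1027.
This is a hospital-based case-control study: participants were sampled on outcome status, so risks in the source population cannot be estimated directly — relative risk is not valid here. The odds ratio is the appropriate measure.
OR = (a·d)/(b·c) = (524 × 1027) / (2965 × 1131) = 538148 / 3353415 = 0.16048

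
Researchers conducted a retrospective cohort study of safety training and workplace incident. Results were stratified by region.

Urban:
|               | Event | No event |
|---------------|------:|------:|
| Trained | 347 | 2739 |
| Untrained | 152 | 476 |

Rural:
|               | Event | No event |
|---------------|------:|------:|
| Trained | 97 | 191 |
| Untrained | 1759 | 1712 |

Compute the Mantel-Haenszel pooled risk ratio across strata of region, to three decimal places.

0.568

RR_MH = Σ(aᵢ·n₀ᵢ/nᵢ) / Σ(cᵢ·n₁ᵢ/nᵢ), with n₁ᵢ = aᵢ+bᵢ (exposed), n₀ᵢ = cᵢ+dᵢ (unexposed), nᵢ = n₁ᵢ+n₀ᵢ.
Stratum 1 (Urban): n₁ = 3086, n₀ = 628, n = 3714; a·n₀/n = 347·628/3714 = 58.6742; c·n₁/n = 152·3086/3714 = 126.2983
Stratum 2 (Rural): n₁ = 288, n₀ = 3471, n = 3759; a·n₀/n = 97·3471/3759 = 89.5682; c·n₁/n = 1759·288/3759 = 134.7678
RR_MH = (58.6742 + 89.5682) / (126.2983 + 134.7678) = 148.2424 / 261.0661 = 0.56783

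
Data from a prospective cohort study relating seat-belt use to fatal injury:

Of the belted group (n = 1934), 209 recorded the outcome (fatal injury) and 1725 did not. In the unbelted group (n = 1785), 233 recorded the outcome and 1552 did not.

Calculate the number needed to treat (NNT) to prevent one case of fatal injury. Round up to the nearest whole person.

Risk in treated group = 209/1934 = 0.10807; risk in control = 233/1785 = 0.13053.
Absolute risk reduction = 0.13053 − 0.10807 = 0.02247
NNT = 1 / ARR = 1 / 0.02247 = 44.512 → round up → 45

45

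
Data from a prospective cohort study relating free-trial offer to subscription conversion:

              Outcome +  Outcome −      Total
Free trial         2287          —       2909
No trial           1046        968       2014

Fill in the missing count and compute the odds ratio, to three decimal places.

The missing cell is in the exposed row: 2909 − 2287 = 622.
So a = 2287, b = 622, c = 1046, d = 968.
OR = (a·d)/(b·c) = (2287 × 968) / (622 × 1046) = 2213816 / 650612 = 3.40267

3.403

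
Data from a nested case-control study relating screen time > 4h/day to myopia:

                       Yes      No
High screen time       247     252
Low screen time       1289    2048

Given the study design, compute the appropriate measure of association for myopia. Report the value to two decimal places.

Cells: a = 247, b = 252, c = 1289, d = 2048.
This is a nested case-control study: participants were sampled on outcome status, so risks in the source population cannot be estimated directly — relative risk is not valid here. The odds ratio is the appropriate measure.
OR = (a·d)/(b·c) = (247 × 2048) / (252 × 1289) = 505856 / 324828 = 1.55730

1.56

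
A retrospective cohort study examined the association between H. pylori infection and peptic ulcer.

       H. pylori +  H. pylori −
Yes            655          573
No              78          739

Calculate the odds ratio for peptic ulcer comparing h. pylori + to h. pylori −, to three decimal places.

10.830

Reading the table with exposure as columns: a = 655 (H. pylori +, case), b = 78 (H. pylori +, non-case), c = 573 (H. pylori −, case), d = 739.
OR = (a·d)/(b·c) = (655 × 739) / (78 × 573) = 484045 / 44694 = 10.83020
The odds of peptic ulcer are about 10.83 times as high in the h. pylori + group.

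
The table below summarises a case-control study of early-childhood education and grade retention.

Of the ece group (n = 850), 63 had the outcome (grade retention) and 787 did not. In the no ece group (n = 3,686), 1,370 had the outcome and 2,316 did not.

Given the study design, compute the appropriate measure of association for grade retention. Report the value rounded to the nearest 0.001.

0.135

From the description: a = 63, b = 787, c = 1370, d = 2316.
This is a case-control study: participants were sampled on outcome status, so risks in the source population cannot be estimated directly — relative risk is not valid here. The odds ratio is the appropriate measure.
OR = (a·d)/(b·c) = (63 × 2316) / (787 × 1370) = 145908 / 1078190 = 0.13533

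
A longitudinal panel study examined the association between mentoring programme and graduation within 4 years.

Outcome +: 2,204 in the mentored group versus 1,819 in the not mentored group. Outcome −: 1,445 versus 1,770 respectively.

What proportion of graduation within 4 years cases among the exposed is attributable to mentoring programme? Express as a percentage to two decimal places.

16.09

From the description: a = 2204, b = 1445, c = 1819, d = 1770.
Risk in exposed = 2204/3649 = 0.60400; risk in unexposed = 1819/3589 = 0.50683.
RR = 0.60400/0.50683 = 1.19173
AR% = (RR − 1)/RR × 100 = (1.19173 − 1)/1.19173 × 100 = 16.0885%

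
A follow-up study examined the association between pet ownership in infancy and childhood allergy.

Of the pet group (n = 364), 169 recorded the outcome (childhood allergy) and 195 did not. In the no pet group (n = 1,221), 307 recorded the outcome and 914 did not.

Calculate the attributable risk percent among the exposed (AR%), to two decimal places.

From the description: a = 169, b = 195, c = 307, d = 914.
Risk in exposed = 169/364 = 0.46429; risk in unexposed = 307/1221 = 0.25143.
RR = 0.46429/0.25143 = 1.84656
AR% = (RR − 1)/RR × 100 = (1.84656 − 1)/1.84656 × 100 = 45.8451%

45.85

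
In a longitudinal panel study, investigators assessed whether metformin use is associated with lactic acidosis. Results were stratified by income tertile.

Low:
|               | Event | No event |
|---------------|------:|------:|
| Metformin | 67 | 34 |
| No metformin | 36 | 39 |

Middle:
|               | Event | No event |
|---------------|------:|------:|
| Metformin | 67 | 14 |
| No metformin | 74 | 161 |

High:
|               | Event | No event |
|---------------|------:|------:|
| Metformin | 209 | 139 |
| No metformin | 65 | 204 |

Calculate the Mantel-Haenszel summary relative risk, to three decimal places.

RR_MH = Σ(aᵢ·n₀ᵢ/nᵢ) / Σ(cᵢ·n₁ᵢ/nᵢ), with n₁ᵢ = aᵢ+bᵢ (exposed), n₀ᵢ = cᵢ+dᵢ (unexposed), nᵢ = n₁ᵢ+n₀ᵢ.
Stratum 1 (Low): n₁ = 101, n₀ = 75, n = 176; a·n₀/n = 67·75/176 = 28.5511; c·n₁/n = 36·101/176 = 20.6591
Stratum 2 (Middle): n₁ = 81, n₀ = 235, n = 316; a·n₀/n = 67·235/316 = 49.8259; c·n₁/n = 74·81/316 = 18.9684
Stratum 3 (High): n₁ = 348, n₀ = 269, n = 617; a·n₀/n = 209·269/617 = 91.1199; c·n₁/n = 65·348/617 = 36.6613
RR_MH = (28.5511 + 49.8259 + 91.1199) / (20.6591 + 18.9684 + 36.6613) = 169.4970 / 76.2887 = 2.22178

2.222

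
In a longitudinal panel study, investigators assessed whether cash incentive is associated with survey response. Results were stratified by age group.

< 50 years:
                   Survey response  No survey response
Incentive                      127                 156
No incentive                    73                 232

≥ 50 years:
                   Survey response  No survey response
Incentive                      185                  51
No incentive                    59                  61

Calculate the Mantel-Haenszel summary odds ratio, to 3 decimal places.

OR_MH = Σ(aᵢdᵢ/nᵢ) / Σ(bᵢcᵢ/nᵢ), where nᵢ is the stratum total.
Stratum 1 (< 50 years): n = 588; a·d/n = 127·232/588 = 50.1088; b·c/n = 156·73/588 = 19.3673
Stratum 2 (≥ 50 years): n = 356; a·d/n = 185·61/356 = 31.6994; b·c/n = 51·59/356 = 8.4522
OR_MH = (50.1088 + 31.6994) / (19.3673 + 8.4522) = 81.8083 / 27.8196 = 2.94067

2.941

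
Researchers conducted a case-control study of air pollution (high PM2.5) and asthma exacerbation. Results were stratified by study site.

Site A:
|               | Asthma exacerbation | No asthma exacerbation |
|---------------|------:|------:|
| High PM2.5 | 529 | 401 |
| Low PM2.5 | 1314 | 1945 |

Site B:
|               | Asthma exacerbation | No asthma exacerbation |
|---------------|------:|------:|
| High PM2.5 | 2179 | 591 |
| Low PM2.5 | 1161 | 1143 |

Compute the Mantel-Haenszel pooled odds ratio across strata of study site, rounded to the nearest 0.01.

OR_MH = Σ(aᵢdᵢ/nᵢ) / Σ(bᵢcᵢ/nᵢ), where nᵢ is the stratum total.
Stratum 1 (Site A): n = 4189; a·d/n = 529·1945/4189 = 245.6207; b·c/n = 401·1314/4189 = 125.7852
Stratum 2 (Site B): n = 5074; a·d/n = 2179·1143/5074 = 490.8547; b·c/n = 591·1161/5074 = 135.2288
OR_MH = (245.6207 + 490.8547) / (125.7852 + 135.2288) = 736.4754 / 261.0140 = 2.82159

2.82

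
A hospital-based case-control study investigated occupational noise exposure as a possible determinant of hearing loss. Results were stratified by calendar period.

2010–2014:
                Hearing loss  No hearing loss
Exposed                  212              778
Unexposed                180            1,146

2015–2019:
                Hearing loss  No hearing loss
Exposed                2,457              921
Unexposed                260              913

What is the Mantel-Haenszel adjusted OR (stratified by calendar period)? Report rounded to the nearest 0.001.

OR_MH = Σ(aᵢdᵢ/nᵢ) / Σ(bᵢcᵢ/nᵢ), where nᵢ is the stratum total.
Stratum 1 (2010–2014): n = 2316; a·d/n = 212·1146/2316 = 104.9016; b·c/n = 778·180/2316 = 60.4663
Stratum 2 (2015–2019): n = 4551; a·d/n = 2457·913/4551 = 492.9117; b·c/n = 921·260/4551 = 52.6170
OR_MH = (104.9016 + 492.9117) / (60.4663 + 52.6170) = 597.8132 / 113.0833 = 5.28648

5.286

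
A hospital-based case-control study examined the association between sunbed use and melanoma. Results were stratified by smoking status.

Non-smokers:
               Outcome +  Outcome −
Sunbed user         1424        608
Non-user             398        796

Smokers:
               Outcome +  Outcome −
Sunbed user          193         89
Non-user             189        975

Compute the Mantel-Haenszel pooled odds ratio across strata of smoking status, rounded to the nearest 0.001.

OR_MH = Σ(aᵢdᵢ/nᵢ) / Σ(bᵢcᵢ/nᵢ), where nᵢ is the stratum total.
Stratum 1 (Non-smokers): n = 3226; a·d/n = 1424·796/3226 = 351.3652; b·c/n = 608·398/3226 = 75.0105
Stratum 2 (Smokers): n = 1446; a·d/n = 193·975/1446 = 130.1349; b·c/n = 89·189/1446 = 11.6328
OR_MH = (351.3652 + 130.1349) / (75.0105 + 11.6328) = 481.5000 / 86.6433 = 5.55727

5.557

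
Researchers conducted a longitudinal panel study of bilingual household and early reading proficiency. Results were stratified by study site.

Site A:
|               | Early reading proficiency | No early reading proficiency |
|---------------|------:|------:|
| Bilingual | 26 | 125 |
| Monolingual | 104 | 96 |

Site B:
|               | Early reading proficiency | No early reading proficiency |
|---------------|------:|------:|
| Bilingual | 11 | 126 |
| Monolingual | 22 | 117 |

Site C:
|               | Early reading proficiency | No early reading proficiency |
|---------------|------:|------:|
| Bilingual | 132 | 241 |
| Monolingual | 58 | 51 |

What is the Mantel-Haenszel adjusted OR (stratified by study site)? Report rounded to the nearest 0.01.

OR_MH = Σ(aᵢdᵢ/nᵢ) / Σ(bᵢcᵢ/nᵢ), where nᵢ is the stratum total.
Stratum 1 (Site A): n = 351; a·d/n = 26·96/351 = 7.1111; b·c/n = 125·104/351 = 37.0370
Stratum 2 (Site B): n = 276; a·d/n = 11·117/276 = 4.6630; b·c/n = 126·22/276 = 10.0435
Stratum 3 (Site C): n = 482; a·d/n = 132·51/482 = 13.9668; b·c/n = 241·58/482 = 29.0000
OR_MH = (7.1111 + 4.6630 + 13.9668) / (37.0370 + 10.0435 + 29.0000) = 25.7410 / 76.0805 = 0.33834

0.34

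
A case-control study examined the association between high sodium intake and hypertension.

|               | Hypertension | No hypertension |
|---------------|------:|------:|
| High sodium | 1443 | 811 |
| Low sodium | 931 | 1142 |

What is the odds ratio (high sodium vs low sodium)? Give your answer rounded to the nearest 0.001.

Cells: a = 1443, b = 811, c = 931, d = 1142.
OR = (a·d)/(b·c) = (1443 × 1142) / (811 × 931) = 1647906 / 755041 = 2.18254
The odds of hypertension are about 2.18 times as high in the high sodium group.

2.183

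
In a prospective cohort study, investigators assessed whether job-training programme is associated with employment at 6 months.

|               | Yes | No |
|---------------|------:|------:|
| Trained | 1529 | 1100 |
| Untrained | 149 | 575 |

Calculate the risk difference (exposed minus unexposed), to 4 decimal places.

Cells: a = 1529, b = 1100, c = 149, d = 575.
Risk in exposed = 1529/2629 = 0.581590; risk in unexposed = 149/724 = 0.205801.
Risk difference = 0.581590 − 0.205801 = 0.375789

0.3758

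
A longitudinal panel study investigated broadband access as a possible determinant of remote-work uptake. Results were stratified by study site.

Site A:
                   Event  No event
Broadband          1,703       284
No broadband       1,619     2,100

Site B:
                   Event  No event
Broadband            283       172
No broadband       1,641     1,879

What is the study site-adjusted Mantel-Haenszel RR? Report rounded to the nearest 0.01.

RR_MH = Σ(aᵢ·n₀ᵢ/nᵢ) / Σ(cᵢ·n₁ᵢ/nᵢ), with n₁ᵢ = aᵢ+bᵢ (exposed), n₀ᵢ = cᵢ+dᵢ (unexposed), nᵢ = n₁ᵢ+n₀ᵢ.
Stratum 1 (Site A): n₁ = 1987, n₀ = 3719, n = 5706; a·n₀/n = 1703·3719/5706 = 1109.9644; c·n₁/n = 1619·1987/5706 = 563.7843
Stratum 2 (Site B): n₁ = 455, n₀ = 3520, n = 3975; a·n₀/n = 283·3520/3975 = 250.6063; c·n₁/n = 1641·455/3975 = 187.8377
RR_MH = (1109.9644 + 250.6063) / (563.7843 + 187.8377) = 1360.5707 / 751.6220 = 1.81018

1.81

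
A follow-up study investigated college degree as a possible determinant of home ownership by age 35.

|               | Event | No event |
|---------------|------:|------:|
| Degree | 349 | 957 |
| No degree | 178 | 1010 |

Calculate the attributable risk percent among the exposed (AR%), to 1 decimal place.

43.9

Cells: a = 349, b = 957, c = 178, d = 1010.
Risk in exposed = 349/1306 = 0.26723; risk in unexposed = 178/1188 = 0.14983.
RR = 0.26723/0.14983 = 1.78352
AR% = (RR − 1)/RR × 100 = (1.78352 − 1)/1.78352 × 100 = 43.9312%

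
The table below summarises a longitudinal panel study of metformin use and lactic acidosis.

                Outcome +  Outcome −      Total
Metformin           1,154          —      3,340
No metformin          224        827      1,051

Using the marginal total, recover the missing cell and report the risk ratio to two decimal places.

1.62

The missing cell is in the exposed row: 3340 − 1154 = 2186.
So a = 1154, b = 2186, c = 224, d = 827.
RR = [a/(a+b)] / [c/(c+d)] = (1154/3340) / (224/1051) = 0.34551/0.21313 = 1.62112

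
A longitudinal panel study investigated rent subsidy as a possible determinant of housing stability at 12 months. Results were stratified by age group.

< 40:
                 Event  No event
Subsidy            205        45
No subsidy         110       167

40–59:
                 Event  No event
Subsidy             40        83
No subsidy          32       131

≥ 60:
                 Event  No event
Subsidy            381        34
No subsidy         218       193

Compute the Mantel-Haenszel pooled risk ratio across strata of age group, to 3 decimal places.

1.824

RR_MH = Σ(aᵢ·n₀ᵢ/nᵢ) / Σ(cᵢ·n₁ᵢ/nᵢ), with n₁ᵢ = aᵢ+bᵢ (exposed), n₀ᵢ = cᵢ+dᵢ (unexposed), nᵢ = n₁ᵢ+n₀ᵢ.
Stratum 1 (< 40): n₁ = 250, n₀ = 277, n = 527; a·n₀/n = 205·277/527 = 107.7514; c·n₁/n = 110·250/527 = 52.1822
Stratum 2 (40–59): n₁ = 123, n₀ = 163, n = 286; a·n₀/n = 40·163/286 = 22.7972; c·n₁/n = 32·123/286 = 13.7622
Stratum 3 (≥ 60): n₁ = 415, n₀ = 411, n = 826; a·n₀/n = 381·411/826 = 189.5775; c·n₁/n = 218·415/826 = 109.5278
RR_MH = (107.7514 + 22.7972 + 189.5775) / (52.1822 + 13.7622 + 109.5278) = 320.1261 / 175.4722 = 1.82437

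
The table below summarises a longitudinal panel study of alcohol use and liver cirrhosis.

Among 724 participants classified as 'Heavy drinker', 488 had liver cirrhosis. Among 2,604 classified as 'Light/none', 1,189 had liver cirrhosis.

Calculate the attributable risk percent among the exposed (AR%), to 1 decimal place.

From the description: a = 488, b = 236, c = 1189, d = 1415.
Risk in exposed = 488/724 = 0.67403; risk in unexposed = 1189/2604 = 0.45661.
RR = 0.67403/0.45661 = 1.47618
AR% = (RR − 1)/RR × 100 = (1.47618 − 1)/1.47618 × 100 = 32.2577%

32.3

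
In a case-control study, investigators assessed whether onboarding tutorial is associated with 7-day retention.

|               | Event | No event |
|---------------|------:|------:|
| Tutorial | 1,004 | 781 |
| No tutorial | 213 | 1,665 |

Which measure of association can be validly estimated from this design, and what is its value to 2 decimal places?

10.05

Cells: a = 1004, b = 781, c = 213, d = 1665.
This is a case-control study: participants were sampled on outcome status, so risks in the source population cannot be estimated directly — relative risk is not valid here. The odds ratio is the appropriate measure.
OR = (a·d)/(b·c) = (1004 × 1665) / (781 × 213) = 1671660 / 166353 = 10.04887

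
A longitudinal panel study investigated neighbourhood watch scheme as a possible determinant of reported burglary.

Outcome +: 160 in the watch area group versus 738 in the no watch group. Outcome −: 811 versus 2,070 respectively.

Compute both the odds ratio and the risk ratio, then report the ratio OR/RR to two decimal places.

0.88

From the description: a = 160, b = 811, c = 738, d = 2070.
OR = (160·2070)/(811·738) = 331200/598518 = 0.55337
Risk in exposed = 160/971 = 0.16478; risk in unexposed = 738/2808 = 0.26282; RR = 0.62696
OR/RR = 0.55337 / 0.62696 = 0.88262
The outcome is not rare, so the OR lies further from 1 than the RR.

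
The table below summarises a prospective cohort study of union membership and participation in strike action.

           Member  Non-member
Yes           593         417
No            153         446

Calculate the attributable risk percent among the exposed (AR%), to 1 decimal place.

39.2

Reading the table with exposure as columns: a = 593 (Member, case), b = 153 (Member, non-case), c = 417 (Non-member, case), d = 446.
Risk in exposed = 593/746 = 0.79491; risk in unexposed = 417/863 = 0.48320.
RR = 0.79491/0.48320 = 1.64509
AR% = (RR − 1)/RR × 100 = (1.64509 − 1)/1.64509 × 100 = 39.2132%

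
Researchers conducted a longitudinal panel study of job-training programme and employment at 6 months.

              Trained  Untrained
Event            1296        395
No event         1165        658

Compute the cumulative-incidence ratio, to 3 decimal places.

Reading the table with exposure as columns: a = 1296 (Trained, case), b = 1165 (Trained, non-case), c = 395 (Untrained, case), d = 658.
Risk in exposed = 1296/2461 = 0.52662; risk in unexposed = 395/1053 = 0.37512.
RR = 0.52662 / 0.37512 = 1.40386
The risk among the exposed is 1.40 times that among the unexposed.

1.404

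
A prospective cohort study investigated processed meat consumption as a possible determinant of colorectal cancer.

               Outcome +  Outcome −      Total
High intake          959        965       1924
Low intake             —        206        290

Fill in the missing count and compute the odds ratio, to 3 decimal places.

The missing cell is in the unexposed row: 290 − 206 = 84.
So a = 959, b = 965, c = 84, d = 206.
OR = (a·d)/(b·c) = (959 × 206) / (965 × 84) = 197554 / 81060 = 2.43713

2.437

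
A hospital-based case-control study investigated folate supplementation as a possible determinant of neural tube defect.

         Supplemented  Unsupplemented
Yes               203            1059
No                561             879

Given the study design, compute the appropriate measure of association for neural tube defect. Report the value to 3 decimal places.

0.300

Reading the table with exposure as columns: a = 203 (Supplemented, case), b = 561 (Supplemented, non-case), c = 1059 (Unsupplemented, case), d = 879.
This is a hospital-based case-control study: participants were sampled on outcome status, so risks in the source population cannot be estimated directly — relative risk is not valid here. The odds ratio is the appropriate measure.
OR = (a·d)/(b·c) = (203 × 879) / (561 × 1059) = 178437 / 594099 = 0.30035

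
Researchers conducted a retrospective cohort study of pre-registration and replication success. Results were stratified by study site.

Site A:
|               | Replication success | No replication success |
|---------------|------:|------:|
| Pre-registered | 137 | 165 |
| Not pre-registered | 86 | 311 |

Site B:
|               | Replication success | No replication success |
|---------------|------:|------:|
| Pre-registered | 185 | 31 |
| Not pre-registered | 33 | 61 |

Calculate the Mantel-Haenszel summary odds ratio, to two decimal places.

OR_MH = Σ(aᵢdᵢ/nᵢ) / Σ(bᵢcᵢ/nᵢ), where nᵢ is the stratum total.
Stratum 1 (Site A): n = 699; a·d/n = 137·311/699 = 60.9542; b·c/n = 165·86/699 = 20.3004
Stratum 2 (Site B): n = 310; a·d/n = 185·61/310 = 36.4032; b·c/n = 31·33/310 = 3.3000
OR_MH = (60.9542 + 36.4032) / (20.3004 + 3.3000) = 97.3574 / 23.6004 = 4.12524

4.13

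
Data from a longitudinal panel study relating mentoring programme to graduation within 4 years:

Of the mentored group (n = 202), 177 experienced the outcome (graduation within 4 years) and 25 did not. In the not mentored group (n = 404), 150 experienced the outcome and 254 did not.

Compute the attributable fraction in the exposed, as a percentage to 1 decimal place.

From the description: a = 177, b = 25, c = 150, d = 254.
Risk in exposed = 177/202 = 0.87624; risk in unexposed = 150/404 = 0.37129.
RR = 0.87624/0.37129 = 2.36000
AR% = (RR − 1)/RR × 100 = (2.36000 − 1)/2.36000 × 100 = 57.6271%

57.6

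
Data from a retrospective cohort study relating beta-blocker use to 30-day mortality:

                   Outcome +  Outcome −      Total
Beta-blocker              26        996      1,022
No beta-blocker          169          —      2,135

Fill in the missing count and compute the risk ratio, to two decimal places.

0.32

The missing cell is in the unexposed row: 2135 − 169 = 1966.
So a = 26, b = 996, c = 169, d = 1966.
RR = [a/(a+b)] / [c/(c+d)] = (26/1022) / (169/2135) = 0.02544/0.07916 = 0.32139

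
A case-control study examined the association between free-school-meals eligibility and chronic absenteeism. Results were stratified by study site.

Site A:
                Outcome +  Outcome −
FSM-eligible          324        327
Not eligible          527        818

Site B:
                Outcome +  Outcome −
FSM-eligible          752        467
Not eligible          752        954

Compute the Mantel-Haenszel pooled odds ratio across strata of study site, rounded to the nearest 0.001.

OR_MH = Σ(aᵢdᵢ/nᵢ) / Σ(bᵢcᵢ/nᵢ), where nᵢ is the stratum total.
Stratum 1 (Site A): n = 1996; a·d/n = 324·818/1996 = 132.7816; b·c/n = 327·527/1996 = 86.3372
Stratum 2 (Site B): n = 2925; a·d/n = 752·954/2925 = 245.2677; b·c/n = 467·752/2925 = 120.0629
OR_MH = (132.7816 + 245.2677) / (86.3372 + 120.0629) = 378.0493 / 206.4001 = 1.83163

1.832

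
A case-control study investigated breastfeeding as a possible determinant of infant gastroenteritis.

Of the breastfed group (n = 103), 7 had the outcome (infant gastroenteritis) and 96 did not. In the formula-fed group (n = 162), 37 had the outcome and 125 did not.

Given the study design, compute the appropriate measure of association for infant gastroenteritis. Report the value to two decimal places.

0.25

From the description: a = 7, b = 96, c = 37, d = 125.
This is a case-control study: participants were sampled on outcome status, so risks in the source population cannot be estimated directly — relative risk is not valid here. The odds ratio is the appropriate measure.
OR = (a·d)/(b·c) = (7 × 125) / (96 × 37) = 875 / 3552 = 0.24634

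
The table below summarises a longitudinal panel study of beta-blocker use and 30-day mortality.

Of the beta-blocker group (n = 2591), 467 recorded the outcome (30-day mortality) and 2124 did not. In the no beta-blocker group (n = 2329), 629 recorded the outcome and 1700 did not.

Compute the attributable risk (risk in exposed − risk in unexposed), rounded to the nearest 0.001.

From the description: a = 467, b = 2124, c = 629, d = 1700.
Risk in exposed = 467/2591 = 0.180239; risk in unexposed = 629/2329 = 0.270073.
Risk difference = 0.180239 − 0.270073 = -0.089834

-0.090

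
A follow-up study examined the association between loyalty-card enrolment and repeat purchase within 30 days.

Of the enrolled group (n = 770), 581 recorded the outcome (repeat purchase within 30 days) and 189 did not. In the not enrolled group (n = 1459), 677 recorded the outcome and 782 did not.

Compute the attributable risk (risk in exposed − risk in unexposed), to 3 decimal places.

0.291

From the description: a = 581, b = 189, c = 677, d = 782.
Risk in exposed = 581/770 = 0.754545; risk in unexposed = 677/1459 = 0.464016.
Risk difference = 0.754545 − 0.464016 = 0.290529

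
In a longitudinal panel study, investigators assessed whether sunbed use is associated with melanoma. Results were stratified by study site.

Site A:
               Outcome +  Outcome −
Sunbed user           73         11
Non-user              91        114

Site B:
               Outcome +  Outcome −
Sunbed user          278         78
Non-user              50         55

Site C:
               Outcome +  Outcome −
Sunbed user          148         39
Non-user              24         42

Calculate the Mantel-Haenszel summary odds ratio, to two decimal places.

5.54

OR_MH = Σ(aᵢdᵢ/nᵢ) / Σ(bᵢcᵢ/nᵢ), where nᵢ is the stratum total.
Stratum 1 (Site A): n = 289; a·d/n = 73·114/289 = 28.7958; b·c/n = 11·91/289 = 3.4637
Stratum 2 (Site B): n = 461; a·d/n = 278·55/461 = 33.1670; b·c/n = 78·50/461 = 8.4599
Stratum 3 (Site C): n = 253; a·d/n = 148·42/253 = 24.5692; b·c/n = 39·24/253 = 3.6996
OR_MH = (28.7958 + 33.1670 + 24.5692) / (3.4637 + 8.4599 + 3.6996) = 86.5320 / 15.6231 = 5.53871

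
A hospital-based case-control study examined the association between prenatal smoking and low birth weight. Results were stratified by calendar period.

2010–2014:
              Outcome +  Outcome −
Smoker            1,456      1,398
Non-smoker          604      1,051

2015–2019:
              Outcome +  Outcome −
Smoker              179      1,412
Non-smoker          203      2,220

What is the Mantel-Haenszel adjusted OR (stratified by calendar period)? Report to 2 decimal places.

1.69

OR_MH = Σ(aᵢdᵢ/nᵢ) / Σ(bᵢcᵢ/nᵢ), where nᵢ is the stratum total.
Stratum 1 (2010–2014): n = 4509; a·d/n = 1456·1051/4509 = 339.3781; b·c/n = 1398·604/4509 = 187.2681
Stratum 2 (2015–2019): n = 4014; a·d/n = 179·2220/4014 = 98.9985; b·c/n = 1412·203/4014 = 71.4091
OR_MH = (339.3781 + 98.9985) / (187.2681 + 71.4091) = 438.3766 / 258.6772 = 1.69469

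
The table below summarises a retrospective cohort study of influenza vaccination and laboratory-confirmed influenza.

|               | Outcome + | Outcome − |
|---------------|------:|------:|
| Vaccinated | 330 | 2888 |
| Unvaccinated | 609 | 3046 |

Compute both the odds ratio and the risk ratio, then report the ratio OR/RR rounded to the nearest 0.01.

Cells: a = 330, b = 2888, c = 609, d = 3046.
OR = (330·3046)/(2888·609) = 1005180/1758792 = 0.57152
Risk in exposed = 330/3218 = 0.10255; risk in unexposed = 609/3655 = 0.16662; RR = 0.61546
OR/RR = 0.57152 / 0.61546 = 0.92861
The outcome is not rare, so the OR lies further from 1 than the RR.

0.93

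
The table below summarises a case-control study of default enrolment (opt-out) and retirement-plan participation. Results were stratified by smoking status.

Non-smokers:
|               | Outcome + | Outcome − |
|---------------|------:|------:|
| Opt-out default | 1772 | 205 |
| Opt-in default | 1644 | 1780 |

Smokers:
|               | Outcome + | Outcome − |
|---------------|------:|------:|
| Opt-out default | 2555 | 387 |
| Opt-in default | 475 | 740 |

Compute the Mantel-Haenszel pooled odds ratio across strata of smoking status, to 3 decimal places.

9.743

OR_MH = Σ(aᵢdᵢ/nᵢ) / Σ(bᵢcᵢ/nᵢ), where nᵢ is the stratum total.
Stratum 1 (Non-smokers): n = 5401; a·d/n = 1772·1780/5401 = 583.9956; b·c/n = 205·1644/5401 = 62.3996
Stratum 2 (Smokers): n = 4157; a·d/n = 2555·740/4157 = 454.8232; b·c/n = 387·475/4157 = 44.2206
OR_MH = (583.9956 + 454.8232) / (62.3996 + 44.2206) = 1038.8187 / 106.6201 = 9.74317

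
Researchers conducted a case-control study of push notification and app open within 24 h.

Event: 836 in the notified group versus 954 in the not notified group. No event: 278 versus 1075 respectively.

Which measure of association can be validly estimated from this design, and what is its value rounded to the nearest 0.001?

From the description: a = 836, b = 278, c = 954, d = 1075.
This is a case-control study: participants were sampled on outcome status, so risks in the source population cannot be estimated directly — relative risk is not valid here. The odds ratio is the appropriate measure.
OR = (a·d)/(b·c) = (836 × 1075) / (278 × 954) = 898700 / 265212 = 3.38861

3.389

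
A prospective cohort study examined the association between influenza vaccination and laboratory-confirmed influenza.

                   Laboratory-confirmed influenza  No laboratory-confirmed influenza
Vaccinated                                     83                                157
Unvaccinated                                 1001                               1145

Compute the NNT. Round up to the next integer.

Risk in treated group = 83/240 = 0.34583; risk in control = 1001/2146 = 0.46645.
Absolute risk reduction = 0.46645 − 0.34583 = 0.12062
NNT = 1 / ARR = 1 / 0.12062 = 8.291 → round up → 9

9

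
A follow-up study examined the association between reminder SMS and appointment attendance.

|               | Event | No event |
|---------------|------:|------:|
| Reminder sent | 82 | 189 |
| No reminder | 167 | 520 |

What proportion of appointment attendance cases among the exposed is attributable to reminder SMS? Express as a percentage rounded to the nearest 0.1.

19.7

Cells: a = 82, b = 189, c = 167, d = 520.
Risk in exposed = 82/271 = 0.30258; risk in unexposed = 167/687 = 0.24309.
RR = 0.30258/0.24309 = 1.24476
AR% = (RR − 1)/RR × 100 = (1.24476 − 1)/1.24476 × 100 = 19.6631%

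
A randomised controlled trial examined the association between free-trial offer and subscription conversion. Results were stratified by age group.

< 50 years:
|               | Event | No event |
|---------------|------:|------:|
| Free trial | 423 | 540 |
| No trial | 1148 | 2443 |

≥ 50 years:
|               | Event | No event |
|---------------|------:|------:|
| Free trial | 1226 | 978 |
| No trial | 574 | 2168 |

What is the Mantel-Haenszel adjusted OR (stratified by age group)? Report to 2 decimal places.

OR_MH = Σ(aᵢdᵢ/nᵢ) / Σ(bᵢcᵢ/nᵢ), where nᵢ is the stratum total.
Stratum 1 (< 50 years): n = 4554; a·d/n = 423·2443/4554 = 226.9190; b·c/n = 540·1148/4554 = 136.1265
Stratum 2 (≥ 50 years): n = 4946; a·d/n = 1226·2168/4946 = 537.3975; b·c/n = 978·574/4946 = 113.5002
OR_MH = (226.9190 + 537.3975) / (136.1265 + 113.5002) = 764.3165 / 249.6267 = 3.06184

3.06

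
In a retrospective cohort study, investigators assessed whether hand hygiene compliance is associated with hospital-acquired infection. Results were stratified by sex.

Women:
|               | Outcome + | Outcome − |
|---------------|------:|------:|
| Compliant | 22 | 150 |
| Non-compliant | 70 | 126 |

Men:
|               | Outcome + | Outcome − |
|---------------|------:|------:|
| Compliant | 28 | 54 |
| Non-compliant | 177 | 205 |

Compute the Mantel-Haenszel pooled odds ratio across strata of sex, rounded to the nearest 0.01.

OR_MH = Σ(aᵢdᵢ/nᵢ) / Σ(bᵢcᵢ/nᵢ), where nᵢ is the stratum total.
Stratum 1 (Women): n = 368; a·d/n = 22·126/368 = 7.5326; b·c/n = 150·70/368 = 28.5326
Stratum 2 (Men): n = 464; a·d/n = 28·205/464 = 12.3707; b·c/n = 54·177/464 = 20.5991
OR_MH = (7.5326 + 12.3707) / (28.5326 + 20.5991) = 19.9033 / 49.1317 = 0.40510

0.41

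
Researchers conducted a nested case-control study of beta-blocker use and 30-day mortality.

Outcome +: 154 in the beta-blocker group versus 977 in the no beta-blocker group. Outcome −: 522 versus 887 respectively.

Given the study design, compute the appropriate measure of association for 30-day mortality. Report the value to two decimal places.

From the description: a = 154, b = 522, c = 977, d = 887.
This is a nested case-control study: participants were sampled on outcome status, so risks in the source population cannot be estimated directly — relative risk is not valid here. The odds ratio is the appropriate measure.
OR = (a·d)/(b·c) = (154 × 887) / (522 × 977) = 136598 / 509994 = 0.26784

0.27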